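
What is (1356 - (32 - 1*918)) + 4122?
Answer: 6364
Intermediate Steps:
(1356 - (32 - 1*918)) + 4122 = (1356 - (32 - 918)) + 4122 = (1356 - 1*(-886)) + 4122 = (1356 + 886) + 4122 = 2242 + 4122 = 6364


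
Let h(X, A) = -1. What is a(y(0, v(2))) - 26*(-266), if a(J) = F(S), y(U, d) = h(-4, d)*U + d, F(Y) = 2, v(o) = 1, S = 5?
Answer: 6918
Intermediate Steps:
y(U, d) = d - U (y(U, d) = -U + d = d - U)
a(J) = 2
a(y(0, v(2))) - 26*(-266) = 2 - 26*(-266) = 2 + 6916 = 6918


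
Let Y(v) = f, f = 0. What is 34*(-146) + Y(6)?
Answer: -4964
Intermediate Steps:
Y(v) = 0
34*(-146) + Y(6) = 34*(-146) + 0 = -4964 + 0 = -4964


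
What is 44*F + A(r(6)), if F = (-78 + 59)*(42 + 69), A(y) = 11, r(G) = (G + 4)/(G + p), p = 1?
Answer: -92785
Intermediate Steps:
r(G) = (4 + G)/(1 + G) (r(G) = (G + 4)/(G + 1) = (4 + G)/(1 + G))
F = -2109 (F = -19*111 = -2109)
44*F + A(r(6)) = 44*(-2109) + 11 = -92796 + 11 = -92785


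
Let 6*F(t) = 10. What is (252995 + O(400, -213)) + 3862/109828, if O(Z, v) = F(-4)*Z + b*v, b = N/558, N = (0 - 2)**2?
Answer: 1295443020785/5107002 ≈ 2.5366e+5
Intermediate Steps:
F(t) = 5/3 (F(t) = (1/6)*10 = 5/3)
N = 4 (N = (-2)**2 = 4)
b = 2/279 (b = 4/558 = 4*(1/558) = 2/279 ≈ 0.0071685)
O(Z, v) = 2*v/279 + 5*Z/3 (O(Z, v) = 5*Z/3 + 2*v/279 = 2*v/279 + 5*Z/3)
(252995 + O(400, -213)) + 3862/109828 = (252995 + ((2/279)*(-213) + (5/3)*400)) + 3862/109828 = (252995 + (-142/93 + 2000/3)) + 3862*(1/109828) = (252995 + 61858/93) + 1931/54914 = 23590393/93 + 1931/54914 = 1295443020785/5107002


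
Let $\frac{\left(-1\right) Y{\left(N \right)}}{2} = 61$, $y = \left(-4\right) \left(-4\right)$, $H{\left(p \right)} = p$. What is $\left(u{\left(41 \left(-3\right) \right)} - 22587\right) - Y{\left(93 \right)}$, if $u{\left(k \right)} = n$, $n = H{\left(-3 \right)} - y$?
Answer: $-22484$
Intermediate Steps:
$y = 16$
$Y{\left(N \right)} = -122$ ($Y{\left(N \right)} = \left(-2\right) 61 = -122$)
$n = -19$ ($n = -3 - 16 = -19$)
$u{\left(k \right)} = -19$
$\left(u{\left(41 \left(-3\right) \right)} - 22587\right) - Y{\left(93 \right)} = \left(-19 - 22587\right) - -122 = -22606 + 122 = -22484$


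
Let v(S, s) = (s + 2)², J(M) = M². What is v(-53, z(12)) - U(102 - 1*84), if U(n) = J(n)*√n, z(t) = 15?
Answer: 289 - 972*√2 ≈ -1085.6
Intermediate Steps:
U(n) = n^(5/2) (U(n) = n²*√n = n^(5/2))
v(S, s) = (2 + s)²
v(-53, z(12)) - U(102 - 1*84) = (2 + 15)² - (102 - 1*84)^(5/2) = 17² - (102 - 84)^(5/2) = 289 - 18^(5/2) = 289 - 972*√2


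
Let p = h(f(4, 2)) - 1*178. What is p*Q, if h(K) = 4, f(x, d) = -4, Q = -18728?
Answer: 3258672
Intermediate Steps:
p = -174 (p = 4 - 1*178 = 4 - 178 = -174)
p*Q = -174*(-18728) = 3258672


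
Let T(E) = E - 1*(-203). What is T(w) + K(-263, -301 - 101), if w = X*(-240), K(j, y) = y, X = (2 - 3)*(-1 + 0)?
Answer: -439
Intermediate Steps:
X = 1 (X = -1*(-1) = 1)
w = -240 (w = 1*(-240) = -240)
T(E) = 203 + E (T(E) = E + 203 = 203 + E)
T(w) + K(-263, -301 - 101) = (203 - 240) + (-301 - 101) = -37 - 402 = -439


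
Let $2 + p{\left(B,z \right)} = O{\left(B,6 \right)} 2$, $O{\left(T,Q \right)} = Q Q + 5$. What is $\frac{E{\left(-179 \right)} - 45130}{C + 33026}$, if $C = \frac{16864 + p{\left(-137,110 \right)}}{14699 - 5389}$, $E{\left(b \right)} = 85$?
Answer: $- \frac{209684475}{153744502} \approx -1.3638$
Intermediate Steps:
$O{\left(T,Q \right)} = 5 + Q^{2}$ ($O{\left(T,Q \right)} = Q^{2} + 5 = 5 + Q^{2}$)
$p{\left(B,z \right)} = 80$ ($p{\left(B,z \right)} = -2 + \left(5 + 6^{2}\right) 2 = -2 + \left(5 + 36\right) 2 = -2 + 41 \cdot 2 = -2 + 82 = 80$)
$C = \frac{8472}{4655}$ ($C = \frac{16864 + 80}{14699 - 5389} = \frac{16944}{9310} = 16944 \cdot \frac{1}{9310} = \frac{8472}{4655} \approx 1.82$)
$\frac{E{\left(-179 \right)} - 45130}{C + 33026} = \frac{85 - 45130}{\frac{8472}{4655} + 33026} = - \frac{45045}{\frac{153744502}{4655}} = \left(-45045\right) \frac{4655}{153744502} = - \frac{209684475}{153744502}$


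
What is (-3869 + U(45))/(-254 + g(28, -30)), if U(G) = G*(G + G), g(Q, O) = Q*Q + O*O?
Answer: 181/1430 ≈ 0.12657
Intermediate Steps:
g(Q, O) = O² + Q² (g(Q, O) = Q² + O² = O² + Q²)
U(G) = 2*G² (U(G) = G*(2*G) = 2*G²)
(-3869 + U(45))/(-254 + g(28, -30)) = (-3869 + 2*45²)/(-254 + ((-30)² + 28²)) = (-3869 + 2*2025)/(-254 + (900 + 784)) = (-3869 + 4050)/(-254 + 1684) = 181/1430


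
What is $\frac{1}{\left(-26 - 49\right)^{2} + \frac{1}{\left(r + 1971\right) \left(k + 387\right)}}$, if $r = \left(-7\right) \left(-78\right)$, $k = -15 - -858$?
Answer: $\frac{3095910}{17414493751} \approx 0.00017778$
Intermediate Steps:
$k = 843$ ($k = -15 + 858 = 843$)
$r = 546$
$\frac{1}{\left(-26 - 49\right)^{2} + \frac{1}{\left(r + 1971\right) \left(k + 387\right)}} = \frac{1}{\left(-26 - 49\right)^{2} + \frac{1}{\left(546 + 1971\right) \left(843 + 387\right)}} = \frac{1}{\left(-75\right)^{2} + \frac{1}{2517 \cdot 1230}} = \frac{1}{5625 + \frac{1}{3095910}} = \frac{1}{\frac{17414493751}{3095910}} = \frac{3095910}{17414493751}$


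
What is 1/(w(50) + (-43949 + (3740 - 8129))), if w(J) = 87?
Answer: -1/48251 ≈ -2.0725e-5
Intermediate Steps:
1/(w(50) + (-43949 + (3740 - 8129))) = 1/(87 + (-43949 + (3740 - 8129))) = 1/(87 + (-43949 - 4389)) = 1/(87 - 48338) = 1/(-48251) = -1/48251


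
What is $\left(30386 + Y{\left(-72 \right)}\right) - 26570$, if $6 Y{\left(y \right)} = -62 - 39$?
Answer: $\frac{22795}{6} \approx 3799.2$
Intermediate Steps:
$Y{\left(y \right)} = - \frac{101}{6}$ ($Y{\left(y \right)} = \frac{-62 - 39}{6} = \frac{1}{6} \left(-101\right) = - \frac{101}{6}$)
$\left(30386 + Y{\left(-72 \right)}\right) - 26570 = \left(30386 - \frac{101}{6}\right) - 26570 = \frac{182215}{6} - 26570 = \frac{22795}{6}$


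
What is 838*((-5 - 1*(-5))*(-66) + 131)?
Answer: 109778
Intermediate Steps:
838*((-5 - 1*(-5))*(-66) + 131) = 838*((-5 + 5)*(-66) + 131) = 838*(0*(-66) + 131) = 838*(0 + 131) = 838*131 = 109778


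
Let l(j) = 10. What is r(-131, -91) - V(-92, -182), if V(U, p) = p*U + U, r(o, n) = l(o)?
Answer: -16642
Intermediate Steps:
r(o, n) = 10
V(U, p) = U + U*p (V(U, p) = U*p + U = U + U*p)
r(-131, -91) - V(-92, -182) = 10 - (-92)*(1 - 182) = 10 - (-92)*(-181) = 10 - 1*16652 = 10 - 16652 = -16642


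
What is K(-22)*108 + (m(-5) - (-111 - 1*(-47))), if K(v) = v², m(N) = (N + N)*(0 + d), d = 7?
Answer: 52266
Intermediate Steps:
m(N) = 14*N (m(N) = (N + N)*(0 + 7) = (2*N)*7 = 14*N)
K(-22)*108 + (m(-5) - (-111 - 1*(-47))) = (-22)²*108 + (14*(-5) - (-111 - 1*(-47))) = 484*108 + (-70 - (-111 + 47)) = 52272 + (-70 - 1*(-64)) = 52272 + (-70 + 64) = 52272 - 6 = 52266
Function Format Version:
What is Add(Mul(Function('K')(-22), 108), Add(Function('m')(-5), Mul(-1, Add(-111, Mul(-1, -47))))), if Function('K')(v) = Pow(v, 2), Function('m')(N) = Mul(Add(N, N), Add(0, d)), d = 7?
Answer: 52266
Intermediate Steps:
Function('m')(N) = Mul(14, N) (Function('m')(N) = Mul(Add(N, N), Add(0, 7)) = Mul(Mul(2, N), 7) = Mul(14, N))
Add(Mul(Function('K')(-22), 108), Add(Function('m')(-5), Mul(-1, Add(-111, Mul(-1, -47))))) = Add(Mul(Pow(-22, 2), 108), Add(Mul(14, -5), Mul(-1, Add(-111, Mul(-1, -47))))) = Add(Mul(484, 108), Add(-70, Mul(-1, Add(-111, 47)))) = Add(52272, Add(-70, Mul(-1, -64))) = Add(52272, Add(-70, 64)) = Add(52272, -6) = 52266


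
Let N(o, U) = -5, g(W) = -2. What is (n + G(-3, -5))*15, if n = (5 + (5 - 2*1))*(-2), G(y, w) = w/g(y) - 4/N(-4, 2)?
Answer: -381/2 ≈ -190.50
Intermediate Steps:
G(y, w) = 4/5 - w/2 (G(y, w) = w/(-2) - 4/(-5) = w*(-1/2) - 4*(-1/5) = -w/2 + 4/5 = 4/5 - w/2)
n = -16 (n = (5 + (5 - 2))*(-2) = (5 + 3)*(-2) = 8*(-2) = -16)
(n + G(-3, -5))*15 = (-16 + (4/5 - 1/2*(-5)))*15 = (-16 + (4/5 + 5/2))*15 = (-16 + 33/10)*15 = -127/10*15 = -381/2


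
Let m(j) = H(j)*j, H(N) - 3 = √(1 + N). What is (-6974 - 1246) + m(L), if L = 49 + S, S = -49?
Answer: -8220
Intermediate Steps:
H(N) = 3 + √(1 + N)
L = 0 (L = 49 - 49 = 0)
m(j) = j*(3 + √(1 + j)) (m(j) = (3 + √(1 + j))*j = j*(3 + √(1 + j)))
(-6974 - 1246) + m(L) = (-6974 - 1246) + 0*(3 + √(1 + 0)) = -8220 + 0*(3 + √1) = -8220 + 0*(3 + 1) = -8220 + 0*4 = -8220 + 0 = -8220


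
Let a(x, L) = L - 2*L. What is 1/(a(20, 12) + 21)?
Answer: ⅑ ≈ 0.11111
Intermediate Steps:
a(x, L) = -L
1/(a(20, 12) + 21) = 1/(-1*12 + 21) = 1/(-12 + 21) = 1/9 = ⅑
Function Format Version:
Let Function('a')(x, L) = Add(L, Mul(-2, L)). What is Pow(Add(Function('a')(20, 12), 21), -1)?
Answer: Rational(1, 9) ≈ 0.11111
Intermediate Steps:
Function('a')(x, L) = Mul(-1, L)
Pow(Add(Function('a')(20, 12), 21), -1) = Pow(Add(Mul(-1, 12), 21), -1) = Pow(Add(-12, 21), -1) = Pow(9, -1) = Rational(1, 9)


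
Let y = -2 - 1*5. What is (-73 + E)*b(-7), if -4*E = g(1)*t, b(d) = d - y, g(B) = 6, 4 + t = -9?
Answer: 0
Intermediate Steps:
t = -13 (t = -4 - 9 = -13)
y = -7 (y = -2 - 5 = -7)
b(d) = 7 + d (b(d) = d - 1*(-7) = d + 7 = 7 + d)
E = 39/2 (E = -3*(-13)/2 = -¼*(-78) = 39/2 ≈ 19.500)
(-73 + E)*b(-7) = (-73 + 39/2)*(7 - 7) = -107/2*0 = 0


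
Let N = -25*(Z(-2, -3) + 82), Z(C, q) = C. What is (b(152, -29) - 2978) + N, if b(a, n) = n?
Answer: -5007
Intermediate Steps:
N = -2000 (N = -25*(-2 + 82) = -25*80 = -2000)
(b(152, -29) - 2978) + N = (-29 - 2978) - 2000 = -3007 - 2000 = -5007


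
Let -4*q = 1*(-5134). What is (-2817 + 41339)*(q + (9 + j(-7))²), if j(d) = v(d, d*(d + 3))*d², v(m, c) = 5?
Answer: 2534728339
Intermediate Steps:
j(d) = 5*d²
q = 2567/2 (q = -(-5134)/4 = -¼*(-5134) = 2567/2 ≈ 1283.5)
(-2817 + 41339)*(q + (9 + j(-7))²) = (-2817 + 41339)*(2567/2 + (9 + 5*(-7)²)²) = 38522*(2567/2 + (9 + 5*49)²) = 38522*(2567/2 + (9 + 245)²) = 38522*(2567/2 + 254²) = 38522*(2567/2 + 64516) = 38522*(131599/2) = 2534728339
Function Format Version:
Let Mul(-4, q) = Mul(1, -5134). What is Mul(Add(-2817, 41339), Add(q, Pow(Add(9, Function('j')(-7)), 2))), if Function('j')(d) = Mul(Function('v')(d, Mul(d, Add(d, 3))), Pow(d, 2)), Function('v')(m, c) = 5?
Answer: 2534728339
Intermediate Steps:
Function('j')(d) = Mul(5, Pow(d, 2))
q = Rational(2567, 2) (q = Mul(Rational(-1, 4), Mul(1, -5134)) = Mul(Rational(-1, 4), -5134) = Rational(2567, 2) ≈ 1283.5)
Mul(Add(-2817, 41339), Add(q, Pow(Add(9, Function('j')(-7)), 2))) = Mul(Add(-2817, 41339), Add(Rational(2567, 2), Pow(Add(9, Mul(5, Pow(-7, 2))), 2))) = Mul(38522, Add(Rational(2567, 2), Pow(Add(9, Mul(5, 49)), 2))) = Mul(38522, Add(Rational(2567, 2), Pow(Add(9, 245), 2))) = Mul(38522, Add(Rational(2567, 2), Pow(254, 2))) = Mul(38522, Add(Rational(2567, 2), 64516)) = Mul(38522, Rational(131599, 2)) = 2534728339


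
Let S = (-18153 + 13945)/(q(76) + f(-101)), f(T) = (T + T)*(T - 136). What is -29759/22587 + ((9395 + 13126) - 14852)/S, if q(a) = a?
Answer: -4153004992361/47523048 ≈ -87389.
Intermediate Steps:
f(T) = 2*T*(-136 + T) (f(T) = (2*T)*(-136 + T) = 2*T*(-136 + T))
S = -2104/23975 (S = (-18153 + 13945)/(76 + 2*(-101)*(-136 - 101)) = -4208/(76 + 2*(-101)*(-237)) = -4208/(76 + 47874) = -4208/47950 = -4208*1/47950 = -2104/23975 ≈ -0.087758)
-29759/22587 + ((9395 + 13126) - 14852)/S = -29759/22587 + ((9395 + 13126) - 14852)/(-2104/23975) = -29759*1/22587 + (22521 - 14852)*(-23975/2104) = -29759/22587 + 7669*(-23975/2104) = -29759/22587 - 183864275/2104 = -4153004992361/47523048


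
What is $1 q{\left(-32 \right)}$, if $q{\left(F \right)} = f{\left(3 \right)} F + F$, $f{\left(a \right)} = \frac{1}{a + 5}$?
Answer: $-36$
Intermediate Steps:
$f{\left(a \right)} = \frac{1}{5 + a}$
$q{\left(F \right)} = \frac{9 F}{8}$ ($q{\left(F \right)} = \frac{F}{5 + 3} + F = \frac{F}{8} + F = \frac{9 F}{8}$)
$1 q{\left(-32 \right)} = 1 \cdot \frac{9}{8} \left(-32\right) = 1 \left(-36\right) = -36$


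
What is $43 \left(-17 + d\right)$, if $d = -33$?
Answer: $-2150$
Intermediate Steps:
$43 \left(-17 + d\right) = 43 \left(-17 - 33\right) = 43 \left(-50\right) = -2150$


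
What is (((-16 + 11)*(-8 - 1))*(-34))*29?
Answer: -44370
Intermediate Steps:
(((-16 + 11)*(-8 - 1))*(-34))*29 = (-5*(-9)*(-34))*29 = (45*(-34))*29 = -1530*29 = -44370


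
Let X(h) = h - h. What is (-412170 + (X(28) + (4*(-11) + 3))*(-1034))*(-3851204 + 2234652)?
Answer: 597762132352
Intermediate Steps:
X(h) = 0
(-412170 + (X(28) + (4*(-11) + 3))*(-1034))*(-3851204 + 2234652) = (-412170 + (0 + (4*(-11) + 3))*(-1034))*(-3851204 + 2234652) = (-412170 + (0 + (-44 + 3))*(-1034))*(-1616552) = (-412170 + (0 - 41)*(-1034))*(-1616552) = (-412170 - 41*(-1034))*(-1616552) = (-412170 + 42394)*(-1616552) = -369776*(-1616552) = 597762132352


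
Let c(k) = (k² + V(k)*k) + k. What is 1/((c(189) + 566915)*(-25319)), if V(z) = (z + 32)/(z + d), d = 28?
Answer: -31/473301789898 ≈ -6.5497e-11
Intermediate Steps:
V(z) = (32 + z)/(28 + z) (V(z) = (z + 32)/(z + 28) = (32 + z)/(28 + z))
c(k) = k + k² + k*(32 + k)/(28 + k) (c(k) = (k² + ((32 + k)/(28 + k))*k) + k = (k² + k*(32 + k)/(28 + k)) + k = k + k² + k*(32 + k)/(28 + k))
1/((c(189) + 566915)*(-25319)) = 1/((189*(60 + 189² + 30*189)/(28 + 189) + 566915)*(-25319)) = -1/25319/(189*(60 + 35721 + 5670)/217 + 566915) = -1/25319/(189*(1/217)*41451 + 566915) = -1/25319/(1119177/31 + 566915) = -1/25319/(18693542/31) = (31/18693542)*(-1/25319) = -31/473301789898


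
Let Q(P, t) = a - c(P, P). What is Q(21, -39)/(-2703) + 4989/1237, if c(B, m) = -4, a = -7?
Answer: 4496326/1114537 ≈ 4.0343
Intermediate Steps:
Q(P, t) = -3 (Q(P, t) = -7 - 1*(-4) = -7 + 4 = -3)
Q(21, -39)/(-2703) + 4989/1237 = -3/(-2703) + 4989/1237 = -3*(-1/2703) + 4989*(1/1237) = 1/901 + 4989/1237 = 4496326/1114537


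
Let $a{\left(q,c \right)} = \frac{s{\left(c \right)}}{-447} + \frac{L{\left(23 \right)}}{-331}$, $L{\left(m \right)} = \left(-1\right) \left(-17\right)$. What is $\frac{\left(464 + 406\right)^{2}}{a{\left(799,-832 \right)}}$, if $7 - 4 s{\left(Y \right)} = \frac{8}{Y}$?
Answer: $- \frac{535485974400}{39109} \approx -1.3692 \cdot 10^{7}$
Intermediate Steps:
$s{\left(Y \right)} = \frac{7}{4} - \frac{2}{Y}$ ($s{\left(Y \right)} = \frac{7}{4} - \frac{8 \frac{1}{Y}}{4} = \frac{7}{4} - \frac{2}{Y}$)
$L{\left(m \right)} = 17$
$a{\left(q,c \right)} = - \frac{32713}{591828} + \frac{2}{447 c}$ ($a{\left(q,c \right)} = \frac{\frac{7}{4} - \frac{2}{c}}{-447} + \frac{17}{-331} = \left(\frac{7}{4} - \frac{2}{c}\right) \left(- \frac{1}{447}\right) + 17 \left(- \frac{1}{331}\right) = \left(- \frac{7}{1788} + \frac{2}{447 c}\right) - \frac{17}{331} = - \frac{32713}{591828} + \frac{2}{447 c}$)
$\frac{\left(464 + 406\right)^{2}}{a{\left(799,-832 \right)}} = \frac{\left(464 + 406\right)^{2}}{\frac{1}{591828} \frac{1}{-832} \left(2648 - -27217216\right)} = \frac{870^{2}}{\frac{1}{591828} \left(- \frac{1}{832}\right) \left(2648 + 27217216\right)} = \frac{756900}{\frac{1}{591828} \left(- \frac{1}{832}\right) 27219864} = \frac{756900}{- \frac{1134161}{20516704}} = 756900 \left(- \frac{20516704}{1134161}\right) = - \frac{535485974400}{39109}$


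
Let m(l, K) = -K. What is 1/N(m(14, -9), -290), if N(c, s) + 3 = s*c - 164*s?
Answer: 1/44947 ≈ 2.2248e-5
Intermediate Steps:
N(c, s) = -3 - 164*s + c*s (N(c, s) = -3 + (s*c - 164*s) = -3 + (c*s - 164*s) = -3 + (-164*s + c*s) = -3 - 164*s + c*s)
1/N(m(14, -9), -290) = 1/(-3 - 164*(-290) - 1*(-9)*(-290)) = 1/(-3 + 47560 + 9*(-290)) = 1/(-3 + 47560 - 2610) = 1/44947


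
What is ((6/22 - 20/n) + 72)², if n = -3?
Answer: 6786025/1089 ≈ 6231.4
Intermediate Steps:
((6/22 - 20/n) + 72)² = ((6/22 - 20/(-3)) + 72)² = ((6*(1/22) - 20*(-⅓)) + 72)² = ((3/11 + 20/3) + 72)² = (229/33 + 72)² = (2605/33)² = 6786025/1089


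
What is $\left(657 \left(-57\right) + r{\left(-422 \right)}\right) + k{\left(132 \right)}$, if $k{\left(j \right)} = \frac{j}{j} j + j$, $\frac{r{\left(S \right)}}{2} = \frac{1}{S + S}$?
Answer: $- \frac{15692071}{422} \approx -37185.0$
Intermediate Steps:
$r{\left(S \right)} = \frac{1}{S}$ ($r{\left(S \right)} = \frac{2}{S + S} = \frac{2}{2 S} = 2 \frac{1}{2 S} = \frac{1}{S}$)
$k{\left(j \right)} = 2 j$ ($k{\left(j \right)} = 1 j + j = j + j = 2 j$)
$\left(657 \left(-57\right) + r{\left(-422 \right)}\right) + k{\left(132 \right)} = \left(657 \left(-57\right) + \frac{1}{-422}\right) + 2 \cdot 132 = \left(-37449 - \frac{1}{422}\right) + 264 = - \frac{15803479}{422} + 264 = - \frac{15692071}{422}$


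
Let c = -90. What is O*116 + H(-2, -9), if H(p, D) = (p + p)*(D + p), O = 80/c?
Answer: -532/9 ≈ -59.111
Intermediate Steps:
O = -8/9 (O = 80/(-90) = 80*(-1/90) = -8/9 ≈ -0.88889)
H(p, D) = 2*p*(D + p) (H(p, D) = (2*p)*(D + p) = 2*p*(D + p))
O*116 + H(-2, -9) = -8/9*116 + 2*(-2)*(-9 - 2) = -928/9 + 2*(-2)*(-11) = -928/9 + 44 = -532/9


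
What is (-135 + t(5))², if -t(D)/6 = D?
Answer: 27225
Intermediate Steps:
t(D) = -6*D
(-135 + t(5))² = (-135 - 6*5)² = (-135 - 30)² = (-165)² = 27225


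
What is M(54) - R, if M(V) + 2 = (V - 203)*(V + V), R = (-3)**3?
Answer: -16067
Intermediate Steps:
R = -27
M(V) = -2 + 2*V*(-203 + V) (M(V) = -2 + (V - 203)*(V + V) = -2 + (-203 + V)*(2*V) = -2 + 2*V*(-203 + V))
M(54) - R = (-2 - 406*54 + 2*54**2) - 1*(-27) = (-2 - 21924 + 2*2916) + 27 = (-2 - 21924 + 5832) + 27 = -16094 + 27 = -16067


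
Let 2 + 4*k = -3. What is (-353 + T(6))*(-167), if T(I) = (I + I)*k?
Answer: 61456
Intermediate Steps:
k = -5/4 (k = -1/2 + (1/4)*(-3) = -1/2 - 3/4 = -5/4 ≈ -1.2500)
T(I) = -5*I/2 (T(I) = (I + I)*(-5/4) = (2*I)*(-5/4) = -5*I/2)
(-353 + T(6))*(-167) = (-353 - 5/2*6)*(-167) = (-353 - 15)*(-167) = -368*(-167) = 61456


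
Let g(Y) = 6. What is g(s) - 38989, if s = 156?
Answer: -38983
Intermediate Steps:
g(s) - 38989 = 6 - 38989 = -38983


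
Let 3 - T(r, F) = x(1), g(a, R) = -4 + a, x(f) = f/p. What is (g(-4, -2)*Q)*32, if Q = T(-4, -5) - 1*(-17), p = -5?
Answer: -25856/5 ≈ -5171.2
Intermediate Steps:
x(f) = -f/5 (x(f) = f/(-5) = f*(-⅕) = -f/5)
T(r, F) = 16/5 (T(r, F) = 3 - (-1)/5 = 3 - 1*(-⅕) = 3 + ⅕ = 16/5)
Q = 101/5 (Q = 16/5 - 1*(-17) = 16/5 + 17 = 101/5 ≈ 20.200)
(g(-4, -2)*Q)*32 = ((-4 - 4)*(101/5))*32 = -8*101/5*32 = -808/5*32 = -25856/5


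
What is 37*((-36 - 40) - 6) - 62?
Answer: -3096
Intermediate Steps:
37*((-36 - 40) - 6) - 62 = 37*(-76 - 6) - 62 = 37*(-82) - 62 = -3034 - 62 = -3096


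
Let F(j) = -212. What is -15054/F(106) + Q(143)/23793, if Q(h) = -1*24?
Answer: 59695789/840686 ≈ 71.008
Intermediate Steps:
Q(h) = -24
-15054/F(106) + Q(143)/23793 = -15054/(-212) - 24/23793 = -15054*(-1/212) - 24*1/23793 = 7527/106 - 8/7931 = 59695789/840686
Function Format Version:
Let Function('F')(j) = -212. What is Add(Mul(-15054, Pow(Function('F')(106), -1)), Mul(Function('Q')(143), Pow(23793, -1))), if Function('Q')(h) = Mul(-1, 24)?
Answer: Rational(59695789, 840686) ≈ 71.008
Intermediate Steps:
Function('Q')(h) = -24
Add(Mul(-15054, Pow(Function('F')(106), -1)), Mul(Function('Q')(143), Pow(23793, -1))) = Add(Mul(-15054, Pow(-212, -1)), Mul(-24, Pow(23793, -1))) = Add(Mul(-15054, Rational(-1, 212)), Mul(-24, Rational(1, 23793))) = Add(Rational(7527, 106), Rational(-8, 7931)) = Rational(59695789, 840686)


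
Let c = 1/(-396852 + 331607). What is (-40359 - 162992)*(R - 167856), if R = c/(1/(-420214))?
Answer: 2226966856639606/65245 ≈ 3.4132e+10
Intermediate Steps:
c = -1/65245 (c = 1/(-65245) = -1/65245 ≈ -1.5327e-5)
R = 420214/65245 (R = -1/(65245*(1/(-420214))) = -1/(65245*(-1/420214)) = -1/65245*(-420214) = 420214/65245 ≈ 6.4406)
(-40359 - 162992)*(R - 167856) = (-40359 - 162992)*(420214/65245 - 167856) = -203351*(-10951344506/65245) = 2226966856639606/65245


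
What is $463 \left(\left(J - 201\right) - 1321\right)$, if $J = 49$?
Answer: $-681999$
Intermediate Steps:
$463 \left(\left(J - 201\right) - 1321\right) = 463 \left(\left(49 - 201\right) - 1321\right) = 463 \left(-152 - 1321\right) = 463 \left(-1473\right) = -681999$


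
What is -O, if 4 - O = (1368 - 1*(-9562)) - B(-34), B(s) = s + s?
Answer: 10994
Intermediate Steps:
B(s) = 2*s
O = -10994 (O = 4 - ((1368 - 1*(-9562)) - 2*(-34)) = 4 - ((1368 + 9562) - 1*(-68)) = 4 - (10930 + 68) = 4 - 1*10998 = 4 - 10998 = -10994)
-O = -1*(-10994) = 10994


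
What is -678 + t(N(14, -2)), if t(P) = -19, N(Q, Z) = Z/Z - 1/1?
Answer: -697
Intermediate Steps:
N(Q, Z) = 0 (N(Q, Z) = 1 - 1*1 = 1 - 1 = 0)
-678 + t(N(14, -2)) = -678 - 19 = -697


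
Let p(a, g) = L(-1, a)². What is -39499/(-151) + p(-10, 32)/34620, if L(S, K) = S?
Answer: 1367455531/5227620 ≈ 261.58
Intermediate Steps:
p(a, g) = 1 (p(a, g) = (-1)² = 1)
-39499/(-151) + p(-10, 32)/34620 = -39499/(-151) + 1/34620 = -39499*(-1/151) + 1*(1/34620) = 39499/151 + 1/34620 = 1367455531/5227620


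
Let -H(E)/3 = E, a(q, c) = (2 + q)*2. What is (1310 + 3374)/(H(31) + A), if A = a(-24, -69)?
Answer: -4684/137 ≈ -34.190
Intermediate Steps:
a(q, c) = 4 + 2*q
A = -44 (A = 4 + 2*(-24) = 4 - 48 = -44)
H(E) = -3*E
(1310 + 3374)/(H(31) + A) = (1310 + 3374)/(-3*31 - 44) = 4684/(-93 - 44) = 4684/(-137) = 4684*(-1/137) = -4684/137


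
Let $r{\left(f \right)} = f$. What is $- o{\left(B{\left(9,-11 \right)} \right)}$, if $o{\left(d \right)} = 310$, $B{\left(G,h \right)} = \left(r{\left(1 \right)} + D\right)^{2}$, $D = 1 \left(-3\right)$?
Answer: $-310$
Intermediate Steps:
$D = -3$
$B{\left(G,h \right)} = 4$ ($B{\left(G,h \right)} = \left(1 - 3\right)^{2} = \left(-2\right)^{2} = 4$)
$- o{\left(B{\left(9,-11 \right)} \right)} = \left(-1\right) 310 = -310$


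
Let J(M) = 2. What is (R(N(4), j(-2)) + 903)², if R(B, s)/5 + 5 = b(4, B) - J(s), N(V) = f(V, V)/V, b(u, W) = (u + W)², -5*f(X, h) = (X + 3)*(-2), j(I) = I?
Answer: 382945761/400 ≈ 9.5736e+5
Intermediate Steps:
f(X, h) = 6/5 + 2*X/5 (f(X, h) = -(X + 3)*(-2)/5 = -(3 + X)*(-2)/5 = -(-6 - 2*X)/5 = 6/5 + 2*X/5)
b(u, W) = (W + u)²
N(V) = (6/5 + 2*V/5)/V
R(B, s) = -35 + 5*(4 + B)² (R(B, s) = -25 + 5*((B + 4)² - 1*2) = -25 + 5*((4 + B)² - 2) = -25 + 5*(-2 + (4 + B)²) = -25 + (-10 + 5*(4 + B)²) = -35 + 5*(4 + B)²)
(R(N(4), j(-2)) + 903)² = ((-35 + 5*(4 + (⅖)*(3 + 4)/4)²) + 903)² = ((-35 + 5*(4 + (⅖)*(¼)*7)²) + 903)² = ((-35 + 5*(4 + 7/10)²) + 903)² = ((-35 + 5*(47/10)²) + 903)² = ((-35 + 5*(2209/100)) + 903)² = ((-35 + 2209/20) + 903)² = (1509/20 + 903)² = (19569/20)² = 382945761/400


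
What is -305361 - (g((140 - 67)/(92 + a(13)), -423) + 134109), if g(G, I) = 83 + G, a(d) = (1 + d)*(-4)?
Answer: -15823981/36 ≈ -4.3956e+5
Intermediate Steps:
a(d) = -4 - 4*d
-305361 - (g((140 - 67)/(92 + a(13)), -423) + 134109) = -305361 - ((83 + (140 - 67)/(92 + (-4 - 4*13))) + 134109) = -305361 - ((83 + 73/(92 + (-4 - 52))) + 134109) = -305361 - ((83 + 73/(92 - 56)) + 134109) = -305361 - ((83 + 73/36) + 134109) = -305361 - (3061/36 + 134109) = -305361 - 1*4830985/36 = -305361 - 4830985/36 = -15823981/36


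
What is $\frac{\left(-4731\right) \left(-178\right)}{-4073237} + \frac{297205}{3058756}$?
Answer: $- \frac{1365247082623}{12459038113172} \approx -0.10958$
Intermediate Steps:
$\frac{\left(-4731\right) \left(-178\right)}{-4073237} + \frac{297205}{3058756} = 842118 \left(- \frac{1}{4073237}\right) + 297205 \cdot \frac{1}{3058756} = - \frac{842118}{4073237} + \frac{297205}{3058756} = - \frac{1365247082623}{12459038113172}$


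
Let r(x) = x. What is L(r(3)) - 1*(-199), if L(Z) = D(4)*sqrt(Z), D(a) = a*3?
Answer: 199 + 12*sqrt(3) ≈ 219.78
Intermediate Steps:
D(a) = 3*a
L(Z) = 12*sqrt(Z) (L(Z) = (3*4)*sqrt(Z) = 12*sqrt(Z))
L(r(3)) - 1*(-199) = 12*sqrt(3) - 1*(-199) = 12*sqrt(3) + 199 = 199 + 12*sqrt(3)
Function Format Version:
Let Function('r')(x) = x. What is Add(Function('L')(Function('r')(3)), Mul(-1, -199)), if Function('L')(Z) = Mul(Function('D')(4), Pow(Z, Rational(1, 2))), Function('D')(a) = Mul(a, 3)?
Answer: Add(199, Mul(12, Pow(3, Rational(1, 2)))) ≈ 219.78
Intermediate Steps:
Function('D')(a) = Mul(3, a)
Function('L')(Z) = Mul(12, Pow(Z, Rational(1, 2))) (Function('L')(Z) = Mul(Mul(3, 4), Pow(Z, Rational(1, 2))) = Mul(12, Pow(Z, Rational(1, 2))))
Add(Function('L')(Function('r')(3)), Mul(-1, -199)) = Add(Mul(12, Pow(3, Rational(1, 2))), Mul(-1, -199)) = Add(Mul(12, Pow(3, Rational(1, 2))), 199) = Add(199, Mul(12, Pow(3, Rational(1, 2))))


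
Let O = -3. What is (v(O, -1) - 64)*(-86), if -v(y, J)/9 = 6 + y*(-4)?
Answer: 19436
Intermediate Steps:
v(y, J) = -54 + 36*y (v(y, J) = -9*(6 + y*(-4)) = -9*(6 - 4*y) = -54 + 36*y)
(v(O, -1) - 64)*(-86) = ((-54 + 36*(-3)) - 64)*(-86) = ((-54 - 108) - 64)*(-86) = (-162 - 64)*(-86) = -226*(-86) = 19436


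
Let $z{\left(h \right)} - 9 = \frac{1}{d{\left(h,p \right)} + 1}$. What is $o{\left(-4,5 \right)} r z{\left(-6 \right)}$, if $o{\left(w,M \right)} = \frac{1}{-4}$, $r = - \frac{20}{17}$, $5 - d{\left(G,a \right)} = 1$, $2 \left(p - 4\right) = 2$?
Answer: $\frac{46}{17} \approx 2.7059$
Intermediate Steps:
$p = 5$ ($p = 4 + \frac{1}{2} \cdot 2 = 4 + 1 = 5$)
$d{\left(G,a \right)} = 4$ ($d{\left(G,a \right)} = 5 - 1 = 4$)
$z{\left(h \right)} = \frac{46}{5}$ ($z{\left(h \right)} = 9 + \frac{1}{4 + 1} = 9 + \frac{1}{5} = \frac{46}{5}$)
$r = - \frac{20}{17}$ ($r = \left(-20\right) \frac{1}{17} = - \frac{20}{17} \approx -1.1765$)
$o{\left(w,M \right)} = - \frac{1}{4}$
$o{\left(-4,5 \right)} r z{\left(-6 \right)} = \left(- \frac{1}{4}\right) \left(- \frac{20}{17}\right) \frac{46}{5} = \frac{5}{17} \cdot \frac{46}{5} = \frac{46}{17}$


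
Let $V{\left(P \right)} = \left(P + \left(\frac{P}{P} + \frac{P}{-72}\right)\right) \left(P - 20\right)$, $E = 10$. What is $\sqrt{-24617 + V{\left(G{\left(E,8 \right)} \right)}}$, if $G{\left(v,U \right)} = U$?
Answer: $\frac{i \sqrt{222513}}{3} \approx 157.24 i$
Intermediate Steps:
$V{\left(P \right)} = \left(1 + \frac{71 P}{72}\right) \left(-20 + P\right)$ ($V{\left(P \right)} = \left(P + \left(1 + P \left(- \frac{1}{72}\right)\right)\right) \left(-20 + P\right) = \left(P - \left(-1 + \frac{P}{72}\right)\right) \left(-20 + P\right) = \left(1 + \frac{71 P}{72}\right) \left(-20 + P\right)$)
$\sqrt{-24617 + V{\left(G{\left(E,8 \right)} \right)}} = \sqrt{-24617 - \left(\frac{1528}{9} - \frac{568}{9}\right)} = \sqrt{-24617 - \frac{320}{3}} = \sqrt{- \frac{74171}{3}} = \frac{i \sqrt{222513}}{3}$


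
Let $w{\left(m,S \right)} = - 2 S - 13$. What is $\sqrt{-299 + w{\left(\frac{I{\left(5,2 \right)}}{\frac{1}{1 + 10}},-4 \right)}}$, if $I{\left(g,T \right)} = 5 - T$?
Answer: $4 i \sqrt{19} \approx 17.436 i$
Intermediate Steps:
$w{\left(m,S \right)} = -13 - 2 S$
$\sqrt{-299 + w{\left(\frac{I{\left(5,2 \right)}}{\frac{1}{1 + 10}},-4 \right)}} = \sqrt{-299 - 5} = \sqrt{-304} = 4 i \sqrt{19}$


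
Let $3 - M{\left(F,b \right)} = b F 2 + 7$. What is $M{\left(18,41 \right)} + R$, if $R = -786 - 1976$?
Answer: $-4242$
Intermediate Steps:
$M{\left(F,b \right)} = -4 - 2 F b$ ($M{\left(F,b \right)} = 3 - \left(b F 2 + 7\right) = 3 - \left(F b 2 + 7\right) = 3 - \left(2 F b + 7\right) = 3 - \left(7 + 2 F b\right) = -4 - 2 F b$)
$R = -2762$ ($R = -786 - 1976 = -2762$)
$M{\left(18,41 \right)} + R = \left(-4 - 36 \cdot 41\right) - 2762 = \left(-4 - 1476\right) - 2762 = -1480 - 2762 = -4242$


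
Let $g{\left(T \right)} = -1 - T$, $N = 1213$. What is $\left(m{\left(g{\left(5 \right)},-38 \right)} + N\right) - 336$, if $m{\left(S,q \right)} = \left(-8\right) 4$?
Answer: $845$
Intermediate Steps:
$m{\left(S,q \right)} = -32$
$\left(m{\left(g{\left(5 \right)},-38 \right)} + N\right) - 336 = \left(-32 + 1213\right) - 336 = 1181 - 336 = 845$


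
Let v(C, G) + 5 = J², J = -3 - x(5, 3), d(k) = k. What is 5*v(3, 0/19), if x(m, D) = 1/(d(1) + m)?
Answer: 905/36 ≈ 25.139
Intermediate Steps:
x(m, D) = 1/(1 + m)
J = -19/6 (J = -3 - 1/(1 + 5) = -3 - 1/6 = -3 - 1*⅙ = -3 - ⅙ = -19/6 ≈ -3.1667)
v(C, G) = 181/36 (v(C, G) = -5 + (-19/6)² = -5 + 361/36 = 181/36)
5*v(3, 0/19) = 5*(181/36) = 905/36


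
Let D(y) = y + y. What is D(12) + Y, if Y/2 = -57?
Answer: -90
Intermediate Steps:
Y = -114 (Y = 2*(-57) = -114)
D(y) = 2*y
D(12) + Y = 2*12 - 114 = 24 - 114 = -90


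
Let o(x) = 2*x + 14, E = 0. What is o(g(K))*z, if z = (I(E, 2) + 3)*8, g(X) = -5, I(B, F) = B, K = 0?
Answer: 96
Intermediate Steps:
o(x) = 14 + 2*x
z = 24 (z = (0 + 3)*8 = 3*8 = 24)
o(g(K))*z = (14 + 2*(-5))*24 = (14 - 10)*24 = 4*24 = 96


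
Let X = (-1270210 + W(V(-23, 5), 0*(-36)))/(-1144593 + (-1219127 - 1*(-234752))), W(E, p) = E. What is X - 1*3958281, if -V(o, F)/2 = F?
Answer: -2106763078447/532242 ≈ -3.9583e+6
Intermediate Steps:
V(o, F) = -2*F
X = 317555/532242 (X = (-1270210 - 2*5)/(-1144593 + (-1219127 - 1*(-234752))) = (-1270210 - 10)/(-1144593 + (-1219127 + 234752)) = -1270220/(-1144593 - 984375) = -1270220/(-2128968) = -1270220*(-1/2128968) = 317555/532242 ≈ 0.59664)
X - 1*3958281 = 317555/532242 - 1*3958281 = 317555/532242 - 3958281 = -2106763078447/532242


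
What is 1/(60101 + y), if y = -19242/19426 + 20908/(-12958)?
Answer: 5720957/343820339006 ≈ 1.6639e-5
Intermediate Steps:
y = -14897651/5720957 (y = -19242*1/19426 + 20908*(-1/12958) = -9621/9713 - 10454/6479 = -14897651/5720957 ≈ -2.6040)
1/(60101 + y) = 1/(60101 - 14897651/5720957) = 1/(343820339006/5720957) = 5720957/343820339006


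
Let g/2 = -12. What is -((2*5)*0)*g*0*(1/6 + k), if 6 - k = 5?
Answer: 0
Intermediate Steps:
g = -24 (g = 2*(-12) = -24)
k = 1 (k = 6 - 1*5 = 6 - 5 = 1)
-((2*5)*0)*g*0*(1/6 + k) = -((2*5)*0)*(-24)*0*(1/6 + 1) = -(10*0)*(-24)*0*(1*(1/6) + 1) = -0*(-24)*0*(1/6 + 1) = -0*0*(7/6) = -0*0 = -1*0 = 0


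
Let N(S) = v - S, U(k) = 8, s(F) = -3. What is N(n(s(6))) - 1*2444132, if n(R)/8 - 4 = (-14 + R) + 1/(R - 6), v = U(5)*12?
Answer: -21995380/9 ≈ -2.4439e+6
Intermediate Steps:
v = 96 (v = 8*12 = 96)
n(R) = -80 + 8*R + 8/(-6 + R) (n(R) = 32 + 8*((-14 + R) + 1/(R - 6)) = 32 + 8*((-14 + R) + 1/(-6 + R)) = 32 + 8*(-14 + R + 1/(-6 + R)) = 32 + (-112 + 8*R + 8/(-6 + R)) = -80 + 8*R + 8/(-6 + R))
N(S) = 96 - S
N(n(s(6))) - 1*2444132 = (96 - 8*(61 + (-3)² - 16*(-3))/(-6 - 3)) - 1*2444132 = (96 - 8*(61 + 9 + 48)/(-9)) - 2444132 = (96 - 8*(-1)*118/9) - 2444132 = (96 - 1*(-944/9)) - 2444132 = (96 + 944/9) - 2444132 = 1808/9 - 2444132 = -21995380/9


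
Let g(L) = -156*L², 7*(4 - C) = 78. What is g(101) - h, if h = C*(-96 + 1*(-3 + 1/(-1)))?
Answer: -11144492/7 ≈ -1.5921e+6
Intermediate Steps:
C = -50/7 (C = 4 - ⅐*78 = 4 - 78/7 = -50/7 ≈ -7.1429)
h = 5000/7 (h = -50*(-96 + 1*(-3 + 1/(-1)))/7 = -50*(-96 + 1*(-3 - 1))/7 = -50*(-96 + 1*(-4))/7 = -50*(-96 - 4)/7 = -50/7*(-100) = 5000/7 ≈ 714.29)
g(101) - h = -156*101² - 1*5000/7 = -156*10201 - 5000/7 = -1591356 - 5000/7 = -11144492/7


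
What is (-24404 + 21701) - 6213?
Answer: -8916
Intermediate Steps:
(-24404 + 21701) - 6213 = -2703 - 6213 = -8916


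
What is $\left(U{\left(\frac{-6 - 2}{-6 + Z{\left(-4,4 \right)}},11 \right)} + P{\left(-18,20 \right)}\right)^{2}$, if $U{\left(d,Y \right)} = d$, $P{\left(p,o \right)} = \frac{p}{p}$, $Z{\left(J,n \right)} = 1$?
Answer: $\frac{169}{25} \approx 6.76$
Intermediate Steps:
$P{\left(p,o \right)} = 1$
$\left(U{\left(\frac{-6 - 2}{-6 + Z{\left(-4,4 \right)}},11 \right)} + P{\left(-18,20 \right)}\right)^{2} = \left(\frac{-6 - 2}{-6 + 1} + 1\right)^{2} = \left(- \frac{8}{-5} + 1\right)^{2} = \left(\left(-8\right) \left(- \frac{1}{5}\right) + 1\right)^{2} = \left(\frac{8}{5} + 1\right)^{2} = \left(\frac{13}{5}\right)^{2} = \frac{169}{25}$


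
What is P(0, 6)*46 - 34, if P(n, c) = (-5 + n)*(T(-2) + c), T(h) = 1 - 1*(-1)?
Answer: -1874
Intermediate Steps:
T(h) = 2 (T(h) = 1 + 1 = 2)
P(n, c) = (-5 + n)*(2 + c)
P(0, 6)*46 - 34 = (-10 - 5*6 + 2*0 + 6*0)*46 - 34 = (-10 - 30 + 0 + 0)*46 - 34 = -40*46 - 34 = -1840 - 34 = -1874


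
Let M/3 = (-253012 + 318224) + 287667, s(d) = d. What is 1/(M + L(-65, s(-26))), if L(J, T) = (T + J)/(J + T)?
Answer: 1/1058638 ≈ 9.4461e-7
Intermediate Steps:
L(J, T) = 1 (L(J, T) = (J + T)/(J + T) = 1)
M = 1058637 (M = 3*((-253012 + 318224) + 287667) = 3*(65212 + 287667) = 3*352879 = 1058637)
1/(M + L(-65, s(-26))) = 1/(1058637 + 1) = 1/1058638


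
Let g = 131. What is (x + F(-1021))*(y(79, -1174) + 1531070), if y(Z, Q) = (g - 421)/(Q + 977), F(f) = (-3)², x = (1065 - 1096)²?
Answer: 292572447600/197 ≈ 1.4851e+9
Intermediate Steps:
x = 961 (x = (-31)² = 961)
F(f) = 9
y(Z, Q) = -290/(977 + Q) (y(Z, Q) = (131 - 421)/(Q + 977) = -290/(977 + Q))
(x + F(-1021))*(y(79, -1174) + 1531070) = (961 + 9)*(-290/(977 - 1174) + 1531070) = 970*(-290/(-197) + 1531070) = 970*(-290*(-1/197) + 1531070) = 970*(290/197 + 1531070) = 970*(301621080/197) = 292572447600/197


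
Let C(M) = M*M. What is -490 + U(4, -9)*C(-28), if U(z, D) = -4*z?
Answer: -13034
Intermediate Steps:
C(M) = M²
-490 + U(4, -9)*C(-28) = -490 - 4*4*(-28)² = -490 - 16*784 = -490 - 12544 = -13034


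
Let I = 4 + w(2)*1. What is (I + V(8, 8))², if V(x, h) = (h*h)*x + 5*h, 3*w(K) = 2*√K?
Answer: 2782232/9 + 2224*√2/3 ≈ 3.1019e+5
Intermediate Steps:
w(K) = 2*√K/3 (w(K) = (2*√K)/3 = 2*√K/3)
V(x, h) = 5*h + x*h² (V(x, h) = h²*x + 5*h = x*h² + 5*h = 5*h + x*h²)
I = 4 + 2*√2/3 (I = 4 + (2*√2/3)*1 = 4 + 2*√2/3 ≈ 4.9428)
(I + V(8, 8))² = ((4 + 2*√2/3) + 8*(5 + 8*8))² = ((4 + 2*√2/3) + 8*(5 + 64))² = ((4 + 2*√2/3) + 8*69)² = ((4 + 2*√2/3) + 552)² = (556 + 2*√2/3)²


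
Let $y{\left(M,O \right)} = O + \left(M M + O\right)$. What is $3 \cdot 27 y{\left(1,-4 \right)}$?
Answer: $-567$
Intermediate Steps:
$y{\left(M,O \right)} = M^{2} + 2 O$ ($y{\left(M,O \right)} = O + \left(M^{2} + O\right) = O + \left(O + M^{2}\right) = M^{2} + 2 O$)
$3 \cdot 27 y{\left(1,-4 \right)} = 3 \cdot 27 \left(1^{2} + 2 \left(-4\right)\right) = 81 \left(1 - 8\right) = 81 \left(-7\right) = -567$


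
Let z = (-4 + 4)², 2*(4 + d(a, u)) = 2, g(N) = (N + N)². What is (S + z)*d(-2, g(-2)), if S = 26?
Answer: -78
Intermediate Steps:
g(N) = 4*N² (g(N) = (2*N)² = 4*N²)
d(a, u) = -3 (d(a, u) = -4 + (½)*2 = -4 + 1 = -3)
z = 0 (z = 0² = 0)
(S + z)*d(-2, g(-2)) = (26 + 0)*(-3) = 26*(-3) = -78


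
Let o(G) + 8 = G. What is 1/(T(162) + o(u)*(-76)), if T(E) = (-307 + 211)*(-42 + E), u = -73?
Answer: -1/5364 ≈ -0.00018643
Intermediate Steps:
T(E) = 4032 - 96*E (T(E) = -96*(-42 + E) = 4032 - 96*E)
o(G) = -8 + G
1/(T(162) + o(u)*(-76)) = 1/((4032 - 96*162) + (-8 - 73)*(-76)) = 1/((4032 - 15552) - 81*(-76)) = 1/(-11520 + 6156) = 1/(-5364) = -1/5364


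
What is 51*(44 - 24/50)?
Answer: 55488/25 ≈ 2219.5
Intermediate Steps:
51*(44 - 24/50) = 51*(44 - 24*1/50) = 51*(44 - 12/25) = 51*(1088/25) = 55488/25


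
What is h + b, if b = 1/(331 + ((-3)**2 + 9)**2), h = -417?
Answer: -273134/655 ≈ -417.00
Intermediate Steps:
b = 1/655 (b = 1/(331 + (9 + 9)**2) = 1/(331 + 18**2) = 1/(331 + 324) = 1/655 ≈ 0.0015267)
h + b = -417 + 1/655 = -273134/655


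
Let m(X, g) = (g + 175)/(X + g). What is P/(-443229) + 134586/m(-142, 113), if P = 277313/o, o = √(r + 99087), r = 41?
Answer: -216833/16 - 277313*√24782/21968202156 ≈ -13552.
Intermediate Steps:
o = 2*√24782 (o = √(41 + 99087) = √99128 = 2*√24782 ≈ 314.85)
m(X, g) = (175 + g)/(X + g)
P = 277313*√24782/49564 (P = 277313/((2*√24782)) = 277313*(√24782/49564) = 277313*√24782/49564 ≈ 880.79)
P/(-443229) + 134586/m(-142, 113) = (277313*√24782/49564)/(-443229) + 134586/(((175 + 113)/(-142 + 113))) = (277313*√24782/49564)*(-1/443229) + 134586/((288/(-29))) = -277313*√24782/21968202156 + 134586/((-1/29*288)) = -277313*√24782/21968202156 + 134586/(-288/29) = -277313*√24782/21968202156 + 134586*(-29/288) = -277313*√24782/21968202156 - 216833/16 = -216833/16 - 277313*√24782/21968202156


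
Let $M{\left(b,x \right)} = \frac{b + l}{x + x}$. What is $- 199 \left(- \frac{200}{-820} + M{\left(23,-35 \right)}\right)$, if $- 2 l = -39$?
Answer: $\frac{82983}{1148} \approx 72.285$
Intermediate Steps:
$l = \frac{39}{2}$ ($l = \left(- \frac{1}{2}\right) \left(-39\right) = \frac{39}{2} \approx 19.5$)
$M{\left(b,x \right)} = \frac{\frac{39}{2} + b}{2 x}$ ($M{\left(b,x \right)} = \frac{b + \frac{39}{2}}{x + x} = \frac{\frac{39}{2} + b}{2 x}$)
$- 199 \left(- \frac{200}{-820} + M{\left(23,-35 \right)}\right) = - 199 \left(- \frac{200}{-820} + \frac{39 + 2 \cdot 23}{4 \left(-35\right)}\right) = - 199 \left(\left(-200\right) \left(- \frac{1}{820}\right) + \frac{1}{4} \left(- \frac{1}{35}\right) \left(39 + 46\right)\right) = - 199 \left(\frac{10}{41} + \frac{1}{4} \left(- \frac{1}{35}\right) 85\right) = - 199 \left(\frac{10}{41} - \frac{17}{28}\right) = \left(-199\right) \left(- \frac{417}{1148}\right) = \frac{82983}{1148}$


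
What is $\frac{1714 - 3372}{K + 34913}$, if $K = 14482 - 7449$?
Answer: $- \frac{829}{20973} \approx -0.039527$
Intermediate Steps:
$K = 7033$
$\frac{1714 - 3372}{K + 34913} = \frac{1714 - 3372}{7033 + 34913} = - \frac{1658}{41946} = \left(-1658\right) \frac{1}{41946} = - \frac{829}{20973}$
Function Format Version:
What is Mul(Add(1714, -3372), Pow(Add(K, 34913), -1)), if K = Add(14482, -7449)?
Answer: Rational(-829, 20973) ≈ -0.039527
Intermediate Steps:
K = 7033
Mul(Add(1714, -3372), Pow(Add(K, 34913), -1)) = Mul(Add(1714, -3372), Pow(Add(7033, 34913), -1)) = Mul(-1658, Pow(41946, -1)) = Mul(-1658, Rational(1, 41946)) = Rational(-829, 20973)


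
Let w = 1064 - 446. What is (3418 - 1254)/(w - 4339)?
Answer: -2164/3721 ≈ -0.58156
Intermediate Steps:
w = 618
(3418 - 1254)/(w - 4339) = (3418 - 1254)/(618 - 4339) = 2164/(-3721) = 2164*(-1/3721) = -2164/3721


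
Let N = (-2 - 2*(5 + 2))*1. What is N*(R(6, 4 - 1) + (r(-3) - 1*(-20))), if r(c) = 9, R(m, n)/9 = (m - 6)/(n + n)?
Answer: -464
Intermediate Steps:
R(m, n) = 9*(-6 + m)/(2*n) (R(m, n) = 9*((m - 6)/(n + n)) = 9*((-6 + m)/((2*n))) = 9*((-6 + m)*(1/(2*n))) = 9*((-6 + m)/(2*n)) = 9*(-6 + m)/(2*n))
N = -16 (N = (-2 - 2*7)*1 = (-2 - 14)*1 = -16*1 = -16)
N*(R(6, 4 - 1) + (r(-3) - 1*(-20))) = -16*(9*(-6 + 6)/(2*(4 - 1)) + (9 - 1*(-20))) = -16*((9/2)*0/3 + (9 + 20)) = -16*((9/2)*(1/3)*0 + 29) = -16*(0 + 29) = -16*29 = -464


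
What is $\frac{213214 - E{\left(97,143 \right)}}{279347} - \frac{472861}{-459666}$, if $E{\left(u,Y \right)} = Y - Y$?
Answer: $\frac{230099528291}{128406318102} \approx 1.792$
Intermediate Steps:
$E{\left(u,Y \right)} = 0$
$\frac{213214 - E{\left(97,143 \right)}}{279347} - \frac{472861}{-459666} = \frac{213214 - 0}{279347} - \frac{472861}{-459666} = \left(213214 + 0\right) \frac{1}{279347} - - \frac{472861}{459666} = 213214 \cdot \frac{1}{279347} + \frac{472861}{459666} = \frac{213214}{279347} + \frac{472861}{459666} = \frac{230099528291}{128406318102}$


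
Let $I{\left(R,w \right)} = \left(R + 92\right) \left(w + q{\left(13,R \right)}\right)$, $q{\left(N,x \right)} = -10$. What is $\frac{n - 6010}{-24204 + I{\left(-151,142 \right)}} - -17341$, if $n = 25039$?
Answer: $\frac{184918081}{10664} \approx 17340.0$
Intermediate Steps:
$I{\left(R,w \right)} = \left(-10 + w\right) \left(92 + R\right)$ ($I{\left(R,w \right)} = \left(R + 92\right) \left(w - 10\right) = \left(92 + R\right) \left(-10 + w\right) = \left(-10 + w\right) \left(92 + R\right)$)
$\frac{n - 6010}{-24204 + I{\left(-151,142 \right)}} - -17341 = \frac{25039 - 6010}{-24204 - 7788} - -17341 = \frac{19029}{-24204 + \left(-920 + 1510 + 13064 - 21442\right)} + 17341 = \frac{19029}{-24204 - 7788} + 17341 = \frac{19029}{-31992} + 17341 = 19029 \left(- \frac{1}{31992}\right) + 17341 = - \frac{6343}{10664} + 17341 = \frac{184918081}{10664}$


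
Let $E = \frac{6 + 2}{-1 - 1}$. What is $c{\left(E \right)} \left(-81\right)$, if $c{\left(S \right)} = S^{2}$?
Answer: $-1296$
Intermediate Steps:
$E = -4$ ($E = \frac{8}{-2} = 8 \left(- \frac{1}{2}\right) = -4$)
$c{\left(E \right)} \left(-81\right) = \left(-4\right)^{2} \left(-81\right) = 16 \left(-81\right) = -1296$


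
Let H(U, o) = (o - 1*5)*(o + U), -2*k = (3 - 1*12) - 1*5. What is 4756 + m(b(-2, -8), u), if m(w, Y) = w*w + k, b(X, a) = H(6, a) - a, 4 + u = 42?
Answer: 5919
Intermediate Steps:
u = 38 (u = -4 + 42 = 38)
k = 7 (k = -((3 - 1*12) - 1*5)/2 = -((3 - 12) - 5)/2 = -(-9 - 5)/2 = -½*(-14) = 7)
H(U, o) = (-5 + o)*(U + o) (H(U, o) = (o - 5)*(U + o) = (-5 + o)*(U + o))
b(X, a) = -30 + a² (b(X, a) = (a² - 5*6 - 5*a + 6*a) - a = (a² - 30 - 5*a + 6*a) - a = (-30 + a + a²) - a = -30 + a²)
m(w, Y) = 7 + w² (m(w, Y) = w*w + 7 = w² + 7 = 7 + w²)
4756 + m(b(-2, -8), u) = 4756 + (7 + (-30 + (-8)²)²) = 4756 + (7 + (-30 + 64)²) = 4756 + (7 + 34²) = 4756 + (7 + 1156) = 4756 + 1163 = 5919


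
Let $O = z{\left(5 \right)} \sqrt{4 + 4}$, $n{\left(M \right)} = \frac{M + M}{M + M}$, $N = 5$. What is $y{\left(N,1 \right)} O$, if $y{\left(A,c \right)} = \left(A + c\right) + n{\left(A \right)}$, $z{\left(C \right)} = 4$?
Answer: $56 \sqrt{2} \approx 79.196$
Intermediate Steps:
$n{\left(M \right)} = 1$ ($n{\left(M \right)} = \frac{2 M}{2 M} = 2 M \frac{1}{2 M} = 1$)
$y{\left(A,c \right)} = 1 + A + c$ ($y{\left(A,c \right)} = \left(A + c\right) + 1 = 1 + A + c$)
$O = 8 \sqrt{2}$ ($O = 4 \sqrt{4 + 4} = 4 \sqrt{8} = 4 \cdot 2 \sqrt{2} = 8 \sqrt{2} \approx 11.314$)
$y{\left(N,1 \right)} O = \left(1 + 5 + 1\right) 8 \sqrt{2} = 7 \cdot 8 \sqrt{2} = 56 \sqrt{2}$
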